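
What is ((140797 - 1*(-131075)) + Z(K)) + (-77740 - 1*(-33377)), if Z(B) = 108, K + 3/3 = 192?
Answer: 227617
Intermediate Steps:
K = 191 (K = -1 + 192 = 191)
((140797 - 1*(-131075)) + Z(K)) + (-77740 - 1*(-33377)) = ((140797 - 1*(-131075)) + 108) + (-77740 - 1*(-33377)) = ((140797 + 131075) + 108) + (-77740 + 33377) = (271872 + 108) - 44363 = 271980 - 44363 = 227617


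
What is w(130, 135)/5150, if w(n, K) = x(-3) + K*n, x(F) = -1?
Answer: 17549/5150 ≈ 3.4076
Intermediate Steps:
w(n, K) = -1 + K*n
w(130, 135)/5150 = (-1 + 135*130)/5150 = (-1 + 17550)*(1/5150) = 17549*(1/5150) = 17549/5150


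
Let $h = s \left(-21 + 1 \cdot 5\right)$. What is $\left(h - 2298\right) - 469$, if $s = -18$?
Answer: $-2479$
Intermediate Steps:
$h = 288$ ($h = - 18 \left(-21 + 1 \cdot 5\right) = - 18 \left(-21 + 5\right) = \left(-18\right) \left(-16\right) = 288$)
$\left(h - 2298\right) - 469 = \left(288 - 2298\right) - 469 = -2010 - 469 = -2479$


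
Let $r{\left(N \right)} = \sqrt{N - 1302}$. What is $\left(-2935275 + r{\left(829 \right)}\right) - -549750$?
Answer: $-2385525 + i \sqrt{473} \approx -2.3855 \cdot 10^{6} + 21.749 i$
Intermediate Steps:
$r{\left(N \right)} = \sqrt{-1302 + N}$
$\left(-2935275 + r{\left(829 \right)}\right) - -549750 = \left(-2935275 + \sqrt{-1302 + 829}\right) - -549750 = \left(-2935275 + \sqrt{-473}\right) + 549750 = \left(-2935275 + i \sqrt{473}\right) + 549750 = -2385525 + i \sqrt{473}$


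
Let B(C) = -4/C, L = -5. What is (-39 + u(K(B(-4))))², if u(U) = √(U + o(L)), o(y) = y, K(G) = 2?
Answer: (39 - I*√3)² ≈ 1518.0 - 135.1*I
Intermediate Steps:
u(U) = √(-5 + U) (u(U) = √(U - 5) = √(-5 + U))
(-39 + u(K(B(-4))))² = (-39 + √(-5 + 2))² = (-39 + √(-3))² = (-39 + I*√3)²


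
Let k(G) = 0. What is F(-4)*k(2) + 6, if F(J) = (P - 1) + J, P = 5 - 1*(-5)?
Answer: 6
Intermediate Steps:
P = 10 (P = 5 + 5 = 10)
F(J) = 9 + J (F(J) = (10 - 1) + J = 9 + J)
F(-4)*k(2) + 6 = (9 - 4)*0 + 6 = 5*0 + 6 = 0 + 6 = 6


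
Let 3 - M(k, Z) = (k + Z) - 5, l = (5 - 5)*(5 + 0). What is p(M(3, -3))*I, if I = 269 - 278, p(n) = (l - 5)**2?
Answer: -225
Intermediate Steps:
l = 0 (l = 0*5 = 0)
M(k, Z) = 8 - Z - k (M(k, Z) = 3 - ((k + Z) - 5) = 3 - ((Z + k) - 5) = 3 - (-5 + Z + k) = 3 + (5 - Z - k) = 8 - Z - k)
p(n) = 25 (p(n) = (0 - 5)**2 = (-5)**2 = 25)
I = -9
p(M(3, -3))*I = 25*(-9) = -225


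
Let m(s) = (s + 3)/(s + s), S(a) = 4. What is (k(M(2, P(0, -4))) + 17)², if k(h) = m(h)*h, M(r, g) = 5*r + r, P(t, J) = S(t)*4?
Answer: 2401/4 ≈ 600.25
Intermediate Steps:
P(t, J) = 16 (P(t, J) = 4*4 = 16)
M(r, g) = 6*r
m(s) = (3 + s)/(2*s) (m(s) = (3 + s)/((2*s)) = (3 + s)*(1/(2*s)) = (3 + s)/(2*s))
k(h) = 3/2 + h/2 (k(h) = ((3 + h)/(2*h))*h = 3/2 + h/2)
(k(M(2, P(0, -4))) + 17)² = ((3/2 + (6*2)/2) + 17)² = ((3/2 + (½)*12) + 17)² = ((3/2 + 6) + 17)² = (15/2 + 17)² = (49/2)² = 2401/4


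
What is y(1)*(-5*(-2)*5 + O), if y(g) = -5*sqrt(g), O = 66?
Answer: -580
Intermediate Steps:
y(1)*(-5*(-2)*5 + O) = (-5*sqrt(1))*(-5*(-2)*5 + 66) = (-5*1)*(10*5 + 66) = -5*(50 + 66) = -5*116 = -580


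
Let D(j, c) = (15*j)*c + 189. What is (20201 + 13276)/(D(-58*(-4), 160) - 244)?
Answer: 33477/556745 ≈ 0.060130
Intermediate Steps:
D(j, c) = 189 + 15*c*j (D(j, c) = 15*c*j + 189 = 189 + 15*c*j)
(20201 + 13276)/(D(-58*(-4), 160) - 244) = (20201 + 13276)/((189 + 15*160*(-58*(-4))) - 244) = 33477/((189 + 15*160*232) - 244) = 33477/((189 + 556800) - 244) = 33477/(556989 - 244) = 33477/556745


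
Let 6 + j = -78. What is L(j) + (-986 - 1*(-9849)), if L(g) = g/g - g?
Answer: 8948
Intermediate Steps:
j = -84 (j = -6 - 78 = -84)
L(g) = 1 - g
L(j) + (-986 - 1*(-9849)) = (1 - 1*(-84)) + (-986 - 1*(-9849)) = (1 + 84) + (-986 + 9849) = 85 + 8863 = 8948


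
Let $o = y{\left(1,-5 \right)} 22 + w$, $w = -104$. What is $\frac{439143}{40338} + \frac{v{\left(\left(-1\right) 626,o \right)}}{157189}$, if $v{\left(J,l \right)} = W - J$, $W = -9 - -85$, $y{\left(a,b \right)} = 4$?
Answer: $\frac{23018922101}{2113563294} \approx 10.891$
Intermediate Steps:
$W = 76$ ($W = -9 + 85 = 76$)
$o = -16$ ($o = 4 \cdot 22 - 104 = 88 - 104 = -16$)
$v{\left(J,l \right)} = 76 - J$
$\frac{439143}{40338} + \frac{v{\left(\left(-1\right) 626,o \right)}}{157189} = \frac{439143}{40338} + \frac{76 - \left(-1\right) 626}{157189} = 439143 \cdot \frac{1}{40338} + \left(76 - -626\right) \frac{1}{157189} = \frac{146381}{13446} + \left(76 + 626\right) \frac{1}{157189} = \frac{146381}{13446} + 702 \cdot \frac{1}{157189} = \frac{146381}{13446} + \frac{702}{157189} = \frac{23018922101}{2113563294}$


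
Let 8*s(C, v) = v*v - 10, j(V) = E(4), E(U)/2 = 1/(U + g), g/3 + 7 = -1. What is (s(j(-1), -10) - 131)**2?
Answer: 229441/16 ≈ 14340.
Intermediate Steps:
g = -24 (g = -21 + 3*(-1) = -21 - 3 = -24)
E(U) = 2/(-24 + U) (E(U) = 2/(U - 24) = 2/(-24 + U))
j(V) = -1/10 (j(V) = 2/(-24 + 4) = 2/(-20) = 2*(-1/20) = -1/10)
s(C, v) = -5/4 + v**2/8 (s(C, v) = (v*v - 10)/8 = (v**2 - 10)/8 = (-10 + v**2)/8 = -5/4 + v**2/8)
(s(j(-1), -10) - 131)**2 = ((-5/4 + (1/8)*(-10)**2) - 131)**2 = ((-5/4 + (1/8)*100) - 131)**2 = ((-5/4 + 25/2) - 131)**2 = (45/4 - 131)**2 = (-479/4)**2 = 229441/16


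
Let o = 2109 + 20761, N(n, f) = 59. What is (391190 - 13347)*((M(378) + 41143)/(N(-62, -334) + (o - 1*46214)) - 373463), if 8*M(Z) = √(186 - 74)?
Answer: -3285770751089614/23285 - 377843*√7/46570 ≈ -1.4111e+11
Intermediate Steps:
M(Z) = √7/2 (M(Z) = √(186 - 74)/8 = √112/8 = (4*√7)/8 = √7/2)
o = 22870
(391190 - 13347)*((M(378) + 41143)/(N(-62, -334) + (o - 1*46214)) - 373463) = (391190 - 13347)*((√7/2 + 41143)/(59 + (22870 - 1*46214)) - 373463) = 377843*((41143 + √7/2)/(59 + (22870 - 46214)) - 373463) = 377843*((41143 + √7/2)/(59 - 23344) - 373463) = 377843*((41143 + √7/2)/(-23285) - 373463) = 377843*((41143 + √7/2)*(-1/23285) - 373463) = 377843*((-41143/23285 - √7/46570) - 373463) = 377843*(-8696127098/23285 - √7/46570) = -3285770751089614/23285 - 377843*√7/46570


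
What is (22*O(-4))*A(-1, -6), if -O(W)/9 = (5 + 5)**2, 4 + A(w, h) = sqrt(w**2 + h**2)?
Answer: 79200 - 19800*sqrt(37) ≈ -41239.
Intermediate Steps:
A(w, h) = -4 + sqrt(h**2 + w**2) (A(w, h) = -4 + sqrt(w**2 + h**2) = -4 + sqrt(h**2 + w**2))
O(W) = -900 (O(W) = -9*(5 + 5)**2 = -9*10**2 = -9*100 = -900)
(22*O(-4))*A(-1, -6) = (22*(-900))*(-4 + sqrt((-6)**2 + (-1)**2)) = -19800*(-4 + sqrt(36 + 1)) = -19800*(-4 + sqrt(37)) = 79200 - 19800*sqrt(37)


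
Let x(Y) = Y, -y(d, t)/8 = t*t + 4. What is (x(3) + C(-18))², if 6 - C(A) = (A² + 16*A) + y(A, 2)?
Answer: 1369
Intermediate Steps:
y(d, t) = -32 - 8*t² (y(d, t) = -8*(t*t + 4) = -8*(t² + 4) = -8*(4 + t²) = -32 - 8*t²)
C(A) = 70 - A² - 16*A (C(A) = 6 - ((A² + 16*A) + (-32 - 8*2²)) = 6 - ((A² + 16*A) + (-32 - 8*4)) = 6 - ((A² + 16*A) + (-32 - 32)) = 6 - ((A² + 16*A) - 64) = 6 - (-64 + A² + 16*A) = 6 + (64 - A² - 16*A) = 70 - A² - 16*A)
(x(3) + C(-18))² = (3 + (70 - 1*(-18)² - 16*(-18)))² = (3 + (70 - 1*324 + 288))² = (3 + (70 - 324 + 288))² = (3 + 34)² = 37² = 1369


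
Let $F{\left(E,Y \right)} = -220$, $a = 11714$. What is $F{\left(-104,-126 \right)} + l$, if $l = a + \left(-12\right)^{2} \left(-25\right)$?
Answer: $7894$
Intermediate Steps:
$l = 8114$ ($l = 11714 + \left(-12\right)^{2} \left(-25\right) = 11714 + 144 \left(-25\right) = 11714 - 3600 = 8114$)
$F{\left(-104,-126 \right)} + l = -220 + 8114 = 7894$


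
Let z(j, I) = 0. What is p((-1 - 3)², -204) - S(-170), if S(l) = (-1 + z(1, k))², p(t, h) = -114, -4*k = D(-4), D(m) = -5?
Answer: -115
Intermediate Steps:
k = 5/4 (k = -¼*(-5) = 5/4 ≈ 1.2500)
S(l) = 1 (S(l) = (-1 + 0)² = (-1)² = 1)
p((-1 - 3)², -204) - S(-170) = -114 - 1*1 = -114 - 1 = -115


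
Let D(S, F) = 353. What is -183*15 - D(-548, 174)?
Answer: -3098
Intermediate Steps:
-183*15 - D(-548, 174) = -183*15 - 1*353 = -2745 - 353 = -3098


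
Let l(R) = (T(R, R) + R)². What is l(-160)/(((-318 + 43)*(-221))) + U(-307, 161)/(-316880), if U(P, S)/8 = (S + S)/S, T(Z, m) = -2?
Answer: 6114137/14160575 ≈ 0.43177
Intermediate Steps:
l(R) = (-2 + R)²
U(P, S) = 16 (U(P, S) = 8*((S + S)/S) = 8*((2*S)/S) = 8*2 = 16)
l(-160)/(((-318 + 43)*(-221))) + U(-307, 161)/(-316880) = (-2 - 160)²/(((-318 + 43)*(-221))) + 16/(-316880) = (-162)²/((-275*(-221))) + 16*(-1/316880) = 26244/60775 - 1/19805 = 6114137/14160575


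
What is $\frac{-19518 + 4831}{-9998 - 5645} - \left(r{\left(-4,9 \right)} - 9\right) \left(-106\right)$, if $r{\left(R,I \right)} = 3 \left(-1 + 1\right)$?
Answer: $- \frac{14908735}{15643} \approx -953.06$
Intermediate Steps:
$r{\left(R,I \right)} = 0$ ($r{\left(R,I \right)} = 3 \cdot 0 = 0$)
$\frac{-19518 + 4831}{-9998 - 5645} - \left(r{\left(-4,9 \right)} - 9\right) \left(-106\right) = \frac{-19518 + 4831}{-9998 - 5645} - \left(0 - 9\right) \left(-106\right) = - \frac{14687}{-15643} - \left(-9\right) \left(-106\right) = \left(-14687\right) \left(- \frac{1}{15643}\right) - 954 = \frac{14687}{15643} - 954 = - \frac{14908735}{15643}$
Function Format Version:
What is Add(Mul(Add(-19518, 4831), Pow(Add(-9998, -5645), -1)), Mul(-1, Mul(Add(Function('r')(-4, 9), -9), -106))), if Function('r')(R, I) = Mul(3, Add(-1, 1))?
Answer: Rational(-14908735, 15643) ≈ -953.06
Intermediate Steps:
Function('r')(R, I) = 0 (Function('r')(R, I) = Mul(3, 0) = 0)
Add(Mul(Add(-19518, 4831), Pow(Add(-9998, -5645), -1)), Mul(-1, Mul(Add(Function('r')(-4, 9), -9), -106))) = Add(Mul(Add(-19518, 4831), Pow(Add(-9998, -5645), -1)), Mul(-1, Mul(Add(0, -9), -106))) = Add(Mul(-14687, Pow(-15643, -1)), Mul(-1, Mul(-9, -106))) = Add(Mul(-14687, Rational(-1, 15643)), Mul(-1, 954)) = Add(Rational(14687, 15643), -954) = Rational(-14908735, 15643)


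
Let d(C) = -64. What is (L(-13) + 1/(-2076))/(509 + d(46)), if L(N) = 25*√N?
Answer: -1/923820 + 5*I*√13/89 ≈ -1.0825e-6 + 0.20256*I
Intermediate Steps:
(L(-13) + 1/(-2076))/(509 + d(46)) = (25*√(-13) + 1/(-2076))/(509 - 64) = (25*(I*√13) - 1/2076)/445 = (25*I*√13 - 1/2076)*(1/445) = (-1/2076 + 25*I*√13)*(1/445) = -1/923820 + 5*I*√13/89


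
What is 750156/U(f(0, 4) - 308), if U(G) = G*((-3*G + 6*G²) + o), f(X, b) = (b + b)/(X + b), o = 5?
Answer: -125026/28699689 ≈ -0.0043564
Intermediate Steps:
f(X, b) = 2*b/(X + b) (f(X, b) = (2*b)/(X + b) = 2*b/(X + b))
U(G) = G*(5 - 3*G + 6*G²) (U(G) = G*((-3*G + 6*G²) + 5) = G*(5 - 3*G + 6*G²))
750156/U(f(0, 4) - 308) = 750156/(((2*4/(0 + 4) - 308)*(5 - 3*(2*4/(0 + 4) - 308) + 6*(2*4/(0 + 4) - 308)²))) = 750156/(((2*4/4 - 308)*(5 - 3*(2*4/4 - 308) + 6*(2*4/4 - 308)²))) = 750156/(((2*4*(¼) - 308)*(5 - 3*(2*4*(¼) - 308) + 6*(2*4*(¼) - 308)²))) = 750156/(((2 - 308)*(5 - 3*(2 - 308) + 6*(2 - 308)²))) = 750156/((-306*(5 - 3*(-306) + 6*(-306)²))) = 750156/((-306*(5 + 918 + 6*93636))) = 750156/((-306*(5 + 918 + 561816))) = 750156/((-306*562739)) = 750156/(-172198134) = 750156*(-1/172198134) = -125026/28699689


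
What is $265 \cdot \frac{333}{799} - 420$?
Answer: $- \frac{247335}{799} \approx -309.56$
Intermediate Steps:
$265 \cdot \frac{333}{799} - 420 = \frac{88245}{799} - 420 = - \frac{247335}{799}$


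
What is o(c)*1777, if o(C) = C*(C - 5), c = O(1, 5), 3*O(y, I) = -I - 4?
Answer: 42648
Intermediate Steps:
O(y, I) = -4/3 - I/3 (O(y, I) = (-I - 4)/3 = (-4 - I)/3 = -4/3 - I/3)
c = -3 (c = -4/3 - ⅓*5 = -4/3 - 5/3 = -3)
o(C) = C*(-5 + C)
o(c)*1777 = -3*(-5 - 3)*1777 = -3*(-8)*1777 = 24*1777 = 42648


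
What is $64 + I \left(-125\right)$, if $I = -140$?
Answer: $17564$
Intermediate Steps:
$64 + I \left(-125\right) = 64 - -17500 = 64 + 17500 = 17564$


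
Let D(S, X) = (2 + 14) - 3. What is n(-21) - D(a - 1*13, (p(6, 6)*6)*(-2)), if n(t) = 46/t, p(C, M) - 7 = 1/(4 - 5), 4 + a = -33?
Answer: -319/21 ≈ -15.190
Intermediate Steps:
a = -37 (a = -4 - 33 = -37)
p(C, M) = 6 (p(C, M) = 7 + 1/(4 - 5) = 7 + 1/(-1) = 7 - 1 = 6)
D(S, X) = 13 (D(S, X) = 16 - 3 = 13)
n(-21) - D(a - 1*13, (p(6, 6)*6)*(-2)) = 46/(-21) - 1*13 = 46*(-1/21) - 13 = -46/21 - 13 = -319/21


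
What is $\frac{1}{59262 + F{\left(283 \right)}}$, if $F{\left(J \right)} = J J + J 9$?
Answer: $\frac{1}{141898} \approx 7.0473 \cdot 10^{-6}$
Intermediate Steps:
$F{\left(J \right)} = J^{2} + 9 J$
$\frac{1}{59262 + F{\left(283 \right)}} = \frac{1}{59262 + 283 \left(9 + 283\right)} = \frac{1}{59262 + 283 \cdot 292} = \frac{1}{59262 + 82636} = \frac{1}{141898}$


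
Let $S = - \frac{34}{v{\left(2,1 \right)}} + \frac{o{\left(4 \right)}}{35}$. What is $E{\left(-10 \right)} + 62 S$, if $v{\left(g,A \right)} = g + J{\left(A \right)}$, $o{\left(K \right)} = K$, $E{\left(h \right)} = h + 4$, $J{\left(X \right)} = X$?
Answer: $- \frac{73666}{105} \approx -701.58$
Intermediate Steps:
$E{\left(h \right)} = 4 + h$
$v{\left(g,A \right)} = A + g$ ($v{\left(g,A \right)} = g + A = A + g$)
$S = - \frac{1178}{105}$ ($S = - \frac{34}{1 + 2} + \frac{4}{35} = - \frac{34}{3} + 4 \cdot \frac{1}{35} = \left(-34\right) \frac{1}{3} + \frac{4}{35} = - \frac{34}{3} + \frac{4}{35} = - \frac{1178}{105} \approx -11.219$)
$E{\left(-10 \right)} + 62 S = \left(4 - 10\right) + 62 \left(- \frac{1178}{105}\right) = -6 - \frac{73036}{105} = - \frac{73666}{105}$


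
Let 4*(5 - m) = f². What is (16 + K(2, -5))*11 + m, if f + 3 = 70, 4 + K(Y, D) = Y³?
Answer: -3589/4 ≈ -897.25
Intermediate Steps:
K(Y, D) = -4 + Y³
f = 67 (f = -3 + 70 = 67)
m = -4469/4 (m = 5 - ¼*67² = 5 - ¼*4489 = 5 - 4489/4 = -4469/4 ≈ -1117.3)
(16 + K(2, -5))*11 + m = (16 + (-4 + 2³))*11 - 4469/4 = (16 + (-4 + 8))*11 - 4469/4 = (16 + 4)*11 - 4469/4 = 20*11 - 4469/4 = 220 - 4469/4 = -3589/4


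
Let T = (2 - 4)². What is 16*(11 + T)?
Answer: 240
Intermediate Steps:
T = 4 (T = (-2)² = 4)
16*(11 + T) = 16*(11 + 4) = 16*15 = 240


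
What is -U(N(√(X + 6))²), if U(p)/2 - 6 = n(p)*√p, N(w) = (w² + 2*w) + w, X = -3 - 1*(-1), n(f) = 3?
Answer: -72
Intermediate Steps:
X = -2 (X = -3 + 1 = -2)
N(w) = w² + 3*w
U(p) = 12 + 6*√p (U(p) = 12 + 2*(3*√p) = 12 + 6*√p)
-U(N(√(X + 6))²) = -(12 + 6*√((√(-2 + 6)*(3 + √(-2 + 6)))²)) = -(12 + 6*√((√4*(3 + √4))²)) = -(12 + 6*√((2*(3 + 2))²)) = -(12 + 6*√((2*5)²)) = -(12 + 6*√(10²)) = -(12 + 6*√100) = -(12 + 6*10) = -(12 + 60) = -1*72 = -72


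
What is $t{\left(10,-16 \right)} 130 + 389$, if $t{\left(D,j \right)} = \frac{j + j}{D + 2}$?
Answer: $\frac{127}{3} \approx 42.333$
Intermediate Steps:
$t{\left(D,j \right)} = \frac{2 j}{2 + D}$
$t{\left(10,-16 \right)} 130 + 389 = 2 \left(-16\right) \frac{1}{2 + 10} \cdot 130 + 389 = 2 \left(-16\right) \frac{1}{12} \cdot 130 + 389 = \left(- \frac{8}{3}\right) 130 + 389 = - \frac{1040}{3} + 389 = \frac{127}{3}$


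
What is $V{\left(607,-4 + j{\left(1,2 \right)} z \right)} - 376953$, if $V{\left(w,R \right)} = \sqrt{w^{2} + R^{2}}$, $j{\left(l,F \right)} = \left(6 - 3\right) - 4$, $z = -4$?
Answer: $-376346$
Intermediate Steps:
$j{\left(l,F \right)} = -1$ ($j{\left(l,F \right)} = 3 - 4 = -1$)
$V{\left(w,R \right)} = \sqrt{R^{2} + w^{2}}$
$V{\left(607,-4 + j{\left(1,2 \right)} z \right)} - 376953 = \sqrt{\left(-4 - -4\right)^{2} + 607^{2}} - 376953 = \sqrt{\left(-4 + 4\right)^{2} + 368449} - 376953 = \sqrt{0^{2} + 368449} - 376953 = \sqrt{0 + 368449} - 376953 = \sqrt{368449} - 376953 = 607 - 376953 = -376346$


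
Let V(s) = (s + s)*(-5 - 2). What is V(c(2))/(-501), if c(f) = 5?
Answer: 70/501 ≈ 0.13972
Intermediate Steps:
V(s) = -14*s (V(s) = (2*s)*(-7) = -14*s)
V(c(2))/(-501) = -14*5/(-501) = -70*(-1/501) = 70/501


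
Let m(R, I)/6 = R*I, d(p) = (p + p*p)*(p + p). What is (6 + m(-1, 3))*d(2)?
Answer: -288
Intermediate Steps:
d(p) = 2*p*(p + p**2) (d(p) = (p + p**2)*(2*p) = 2*p*(p + p**2))
m(R, I) = 6*I*R (m(R, I) = 6*(R*I) = 6*(I*R) = 6*I*R)
(6 + m(-1, 3))*d(2) = (6 + 6*3*(-1))*(2*2**2*(1 + 2)) = (6 - 18)*(2*4*3) = -12*24 = -288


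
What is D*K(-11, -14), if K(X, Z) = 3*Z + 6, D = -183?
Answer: 6588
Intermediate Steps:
K(X, Z) = 6 + 3*Z
D*K(-11, -14) = -183*(6 + 3*(-14)) = -183*(6 - 42) = -183*(-36) = 6588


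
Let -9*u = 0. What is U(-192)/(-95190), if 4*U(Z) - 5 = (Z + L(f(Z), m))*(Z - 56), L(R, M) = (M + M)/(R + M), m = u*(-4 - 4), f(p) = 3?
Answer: -47621/380760 ≈ -0.12507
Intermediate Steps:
u = 0 (u = -1/9*0 = 0)
m = 0 (m = 0*(-4 - 4) = 0*(-8) = 0)
L(R, M) = 2*M/(M + R) (L(R, M) = (2*M)/(M + R) = 2*M/(M + R))
U(Z) = 5/4 + Z*(-56 + Z)/4 (U(Z) = 5/4 + ((Z + 2*0/(0 + 3))*(Z - 56))/4 = 5/4 + ((Z + 2*0/3)*(-56 + Z))/4 = 5/4 + ((Z + 2*0*(1/3))*(-56 + Z))/4 = 5/4 + ((Z + 0)*(-56 + Z))/4 = 5/4 + (Z*(-56 + Z))/4 = 5/4 + Z*(-56 + Z)/4)
U(-192)/(-95190) = (5/4 - 14*(-192) + (1/4)*(-192)**2)/(-95190) = (5/4 + 2688 + (1/4)*36864)*(-1/95190) = (5/4 + 2688 + 9216)*(-1/95190) = (47621/4)*(-1/95190) = -47621/380760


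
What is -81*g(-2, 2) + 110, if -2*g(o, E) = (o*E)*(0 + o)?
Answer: 434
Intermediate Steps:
g(o, E) = -E*o²/2 (g(o, E) = -o*E*(0 + o)/2 = -E*o*o/2 = -E*o²/2)
-81*g(-2, 2) + 110 = -(-81)*2*(-2)²/2 + 110 = -(-81)*2*4/2 + 110 = -81*(-4) + 110 = 324 + 110 = 434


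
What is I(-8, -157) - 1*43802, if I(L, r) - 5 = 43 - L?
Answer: -43746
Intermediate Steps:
I(L, r) = 48 - L (I(L, r) = 5 + (43 - L) = 48 - L)
I(-8, -157) - 1*43802 = (48 - 1*(-8)) - 1*43802 = (48 + 8) - 43802 = 56 - 43802 = -43746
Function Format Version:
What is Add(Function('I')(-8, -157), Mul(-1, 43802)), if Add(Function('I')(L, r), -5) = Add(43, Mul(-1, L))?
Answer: -43746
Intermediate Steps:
Function('I')(L, r) = Add(48, Mul(-1, L)) (Function('I')(L, r) = Add(5, Add(43, Mul(-1, L))) = Add(48, Mul(-1, L)))
Add(Function('I')(-8, -157), Mul(-1, 43802)) = Add(Add(48, Mul(-1, -8)), Mul(-1, 43802)) = Add(Add(48, 8), -43802) = Add(56, -43802) = -43746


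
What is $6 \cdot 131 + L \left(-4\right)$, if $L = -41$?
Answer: $950$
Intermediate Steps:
$6 \cdot 131 + L \left(-4\right) = 6 \cdot 131 - -164 = 786 + 164 = 950$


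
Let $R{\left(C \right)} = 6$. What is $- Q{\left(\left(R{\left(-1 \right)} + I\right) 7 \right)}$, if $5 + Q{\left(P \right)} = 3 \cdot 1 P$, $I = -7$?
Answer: $26$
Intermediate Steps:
$Q{\left(P \right)} = -5 + 3 P$ ($Q{\left(P \right)} = -5 + 3 \cdot 1 P = -5 + 3 P$)
$- Q{\left(\left(R{\left(-1 \right)} + I\right) 7 \right)} = - (-5 + 3 \left(6 - 7\right) 7) = - (-5 + 3 \left(\left(-1\right) 7\right)) = - (-5 + 3 \left(-7\right)) = - (-5 - 21) = \left(-1\right) \left(-26\right) = 26$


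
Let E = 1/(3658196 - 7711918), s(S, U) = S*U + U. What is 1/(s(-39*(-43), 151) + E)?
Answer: 4053722/1027123972915 ≈ 3.9467e-6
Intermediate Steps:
s(S, U) = U + S*U
E = -1/4053722 (E = 1/(-4053722) = -1/4053722 ≈ -2.4669e-7)
1/(s(-39*(-43), 151) + E) = 1/(151*(1 - 39*(-43)) - 1/4053722) = 1/(151*(1 + 1677) - 1/4053722) = 1/(151*1678 - 1/4053722) = 1/(253378 - 1/4053722) = 1/(1027123972915/4053722) = 4053722/1027123972915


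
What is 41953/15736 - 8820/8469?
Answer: 24056493/14807576 ≈ 1.6246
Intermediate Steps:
41953/15736 - 8820/8469 = 41953*(1/15736) - 8820*1/8469 = 41953/15736 - 980/941 = 24056493/14807576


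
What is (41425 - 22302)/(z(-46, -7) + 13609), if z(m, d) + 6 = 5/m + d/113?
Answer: 7646258/5439039 ≈ 1.4058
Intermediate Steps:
z(m, d) = -6 + 5/m + d/113 (z(m, d) = -6 + (5/m + d/113) = -6 + 5/m + d/113)
(41425 - 22302)/(z(-46, -7) + 13609) = (41425 - 22302)/((-6 + 5/(-46) + (1/113)*(-7)) + 13609) = 19123/((-6 + 5*(-1/46) - 7/113) + 13609) = 19123/((-6 - 5/46 - 7/113) + 13609) = 19123/(-32075/5198 + 13609) = 19123/(70707507/5198) = 19123*(5198/70707507) = 7646258/5439039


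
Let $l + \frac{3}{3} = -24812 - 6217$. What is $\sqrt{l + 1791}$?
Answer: $i \sqrt{29239} \approx 170.99 i$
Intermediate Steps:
$l = -31030$ ($l = -1 - 31029 = -31030$)
$\sqrt{l + 1791} = \sqrt{-31030 + 1791} = \sqrt{-29239} = i \sqrt{29239}$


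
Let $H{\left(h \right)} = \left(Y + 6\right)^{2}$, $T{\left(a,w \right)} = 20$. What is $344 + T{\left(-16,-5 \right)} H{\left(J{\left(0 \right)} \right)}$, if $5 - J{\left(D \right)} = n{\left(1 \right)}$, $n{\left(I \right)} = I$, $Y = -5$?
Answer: $364$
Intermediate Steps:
$J{\left(D \right)} = 4$ ($J{\left(D \right)} = 5 - 1 = 4$)
$H{\left(h \right)} = 1$ ($H{\left(h \right)} = \left(-5 + 6\right)^{2} = 1^{2} = 1$)
$344 + T{\left(-16,-5 \right)} H{\left(J{\left(0 \right)} \right)} = 344 + 20 \cdot 1 = 344 + 20 = 364$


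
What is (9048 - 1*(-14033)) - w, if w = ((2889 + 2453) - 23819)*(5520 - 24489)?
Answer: -350467132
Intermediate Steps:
w = 350490213 (w = (5342 - 23819)*(-18969) = -18477*(-18969) = 350490213)
(9048 - 1*(-14033)) - w = (9048 - 1*(-14033)) - 1*350490213 = (9048 + 14033) - 350490213 = 23081 - 350490213 = -350467132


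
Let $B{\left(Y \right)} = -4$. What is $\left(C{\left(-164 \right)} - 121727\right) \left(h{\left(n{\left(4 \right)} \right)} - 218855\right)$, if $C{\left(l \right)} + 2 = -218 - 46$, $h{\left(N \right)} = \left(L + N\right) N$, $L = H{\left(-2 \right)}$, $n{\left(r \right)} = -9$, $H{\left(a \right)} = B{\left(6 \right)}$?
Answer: $26684504834$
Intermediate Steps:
$H{\left(a \right)} = -4$
$L = -4$
$h{\left(N \right)} = N \left(-4 + N\right)$ ($h{\left(N \right)} = \left(-4 + N\right) N = N \left(-4 + N\right)$)
$C{\left(l \right)} = -266$ ($C{\left(l \right)} = -2 - 264 = -266$)
$\left(C{\left(-164 \right)} - 121727\right) \left(h{\left(n{\left(4 \right)} \right)} - 218855\right) = \left(-266 - 121727\right) \left(- 9 \left(-4 - 9\right) - 218855\right) = - 121993 \left(\left(-9\right) \left(-13\right) - 218855\right) = - 121993 \left(117 - 218855\right) = \left(-121993\right) \left(-218738\right) = 26684504834$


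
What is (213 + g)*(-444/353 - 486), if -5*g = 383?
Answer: -117305364/1765 ≈ -66462.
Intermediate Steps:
g = -383/5 (g = -⅕*383 = -383/5 ≈ -76.600)
(213 + g)*(-444/353 - 486) = (213 - 383/5)*(-444/353 - 486) = 682*(-444*1/353 - 486)/5 = 682*(-444/353 - 486)/5 = (682/5)*(-172002/353) = -117305364/1765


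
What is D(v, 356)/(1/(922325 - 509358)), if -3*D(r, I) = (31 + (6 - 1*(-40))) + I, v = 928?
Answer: -178814711/3 ≈ -5.9605e+7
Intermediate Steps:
D(r, I) = -77/3 - I/3 (D(r, I) = -((31 + (6 - 1*(-40))) + I)/3 = -((31 + (6 + 40)) + I)/3 = -((31 + 46) + I)/3 = -(77 + I)/3 = -77/3 - I/3)
D(v, 356)/(1/(922325 - 509358)) = (-77/3 - ⅓*356)/(1/(922325 - 509358)) = (-77/3 - 356/3)/(1/412967) = -433/(3*1/412967) = -433/3*412967 = -178814711/3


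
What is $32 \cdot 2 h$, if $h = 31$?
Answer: $1984$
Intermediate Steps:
$32 \cdot 2 h = 32 \cdot 2 \cdot 31 = 64 \cdot 31 = 1984$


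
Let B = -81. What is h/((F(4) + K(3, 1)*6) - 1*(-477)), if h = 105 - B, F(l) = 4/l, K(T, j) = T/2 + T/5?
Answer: 930/2453 ≈ 0.37913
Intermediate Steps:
K(T, j) = 7*T/10 (K(T, j) = T*(½) + T*(⅕) = T/2 + T/5 = 7*T/10)
h = 186 (h = 105 - 1*(-81) = 105 + 81 = 186)
h/((F(4) + K(3, 1)*6) - 1*(-477)) = 186/((4/4 + ((7/10)*3)*6) - 1*(-477)) = 186/((4*(¼) + (21/10)*6) + 477) = 186/((1 + 63/5) + 477) = 186/(68/5 + 477) = 186/(2453/5) = 186*(5/2453) = 930/2453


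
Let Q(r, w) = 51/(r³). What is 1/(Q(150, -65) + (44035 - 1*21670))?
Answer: 1125000/25160625017 ≈ 4.4713e-5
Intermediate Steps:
Q(r, w) = 51/r³
1/(Q(150, -65) + (44035 - 1*21670)) = 1/(51/150³ + (44035 - 1*21670)) = 1/(51*(1/3375000) + (44035 - 21670)) = 1/(17/1125000 + 22365) = 1/(25160625017/1125000) = 1125000/25160625017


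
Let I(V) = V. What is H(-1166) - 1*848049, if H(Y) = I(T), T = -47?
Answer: -848096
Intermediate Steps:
H(Y) = -47
H(-1166) - 1*848049 = -47 - 1*848049 = -47 - 848049 = -848096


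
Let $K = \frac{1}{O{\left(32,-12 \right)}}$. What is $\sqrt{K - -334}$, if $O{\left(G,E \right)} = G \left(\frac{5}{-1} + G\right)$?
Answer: $\frac{\sqrt{1731462}}{72} \approx 18.276$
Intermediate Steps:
$O{\left(G,E \right)} = G \left(-5 + G\right)$ ($O{\left(G,E \right)} = G \left(5 \left(-1\right) + G\right) = G \left(-5 + G\right)$)
$K = \frac{1}{864}$ ($K = \frac{1}{32 \left(-5 + 32\right)} = \frac{1}{32 \cdot 27} = \frac{1}{864} \approx 0.0011574$)
$\sqrt{K - -334} = \sqrt{\frac{1}{864} - -334} = \sqrt{\frac{1}{864} + 334} = \sqrt{\frac{288577}{864}} = \frac{\sqrt{1731462}}{72}$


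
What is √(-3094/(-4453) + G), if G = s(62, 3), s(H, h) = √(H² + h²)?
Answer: √(13777582 + 19829209*√3853)/4453 ≈ 7.9226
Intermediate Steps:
G = √3853 (G = √(62² + 3²) = √(3844 + 9) = √3853 ≈ 62.073)
√(-3094/(-4453) + G) = √(-3094/(-4453) + √3853) = √(-3094*(-1/4453) + √3853) = √(3094/4453 + √3853)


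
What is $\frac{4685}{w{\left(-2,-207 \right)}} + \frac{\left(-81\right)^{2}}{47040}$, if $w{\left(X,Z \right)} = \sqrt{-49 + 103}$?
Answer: $\frac{2187}{15680} + \frac{4685 \sqrt{6}}{18} \approx 637.69$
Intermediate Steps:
$w{\left(X,Z \right)} = 3 \sqrt{6}$ ($w{\left(X,Z \right)} = \sqrt{54} = 3 \sqrt{6}$)
$\frac{4685}{w{\left(-2,-207 \right)}} + \frac{\left(-81\right)^{2}}{47040} = \frac{4685}{3 \sqrt{6}} + \frac{\left(-81\right)^{2}}{47040} = 4685 \frac{\sqrt{6}}{18} + 6561 \cdot \frac{1}{47040} = \frac{4685 \sqrt{6}}{18} + \frac{2187}{15680} = \frac{2187}{15680} + \frac{4685 \sqrt{6}}{18}$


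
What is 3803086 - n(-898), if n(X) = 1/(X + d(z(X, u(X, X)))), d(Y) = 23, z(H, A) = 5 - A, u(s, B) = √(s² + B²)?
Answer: 3327700251/875 ≈ 3.8031e+6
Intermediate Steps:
u(s, B) = √(B² + s²)
n(X) = 1/(23 + X) (n(X) = 1/(X + 23) = 1/(23 + X))
3803086 - n(-898) = 3803086 - 1/(23 - 898) = 3803086 - 1/(-875) = 3803086 - 1*(-1/875) = 3803086 + 1/875 = 3327700251/875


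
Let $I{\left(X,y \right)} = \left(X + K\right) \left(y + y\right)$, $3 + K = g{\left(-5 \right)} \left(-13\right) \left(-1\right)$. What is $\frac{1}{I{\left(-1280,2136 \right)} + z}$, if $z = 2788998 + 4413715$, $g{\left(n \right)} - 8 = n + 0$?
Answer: $\frac{1}{1888345} \approx 5.2956 \cdot 10^{-7}$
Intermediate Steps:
$g{\left(n \right)} = 8 + n$ ($g{\left(n \right)} = 8 + \left(n + 0\right) = 8 + n$)
$K = 36$ ($K = -3 + \left(8 - 5\right) \left(-13\right) \left(-1\right) = -3 + 3 \left(-13\right) \left(-1\right) = -3 - -39 = -3 + 39 = 36$)
$I{\left(X,y \right)} = 2 y \left(36 + X\right)$ ($I{\left(X,y \right)} = \left(X + 36\right) \left(y + y\right) = \left(36 + X\right) 2 y = 2 y \left(36 + X\right)$)
$z = 7202713$
$\frac{1}{I{\left(-1280,2136 \right)} + z} = \frac{1}{2 \cdot 2136 \left(36 - 1280\right) + 7202713} = \frac{1}{2 \cdot 2136 \left(-1244\right) + 7202713} = \frac{1}{-5314368 + 7202713} = \frac{1}{1888345}$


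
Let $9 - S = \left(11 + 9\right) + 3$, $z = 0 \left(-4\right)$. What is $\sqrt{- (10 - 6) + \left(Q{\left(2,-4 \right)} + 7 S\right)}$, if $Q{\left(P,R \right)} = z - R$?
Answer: $7 i \sqrt{2} \approx 9.8995 i$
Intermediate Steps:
$z = 0$
$S = -14$ ($S = 9 - \left(\left(11 + 9\right) + 3\right) = 9 - \left(20 + 3\right) = 9 - 23 = -14$)
$Q{\left(P,R \right)} = - R$ ($Q{\left(P,R \right)} = 0 - R = - R$)
$\sqrt{- (10 - 6) + \left(Q{\left(2,-4 \right)} + 7 S\right)} = \sqrt{- (10 - 6) + \left(\left(-1\right) \left(-4\right) + 7 \left(-14\right)\right)} = \sqrt{\left(-1\right) 4 + \left(4 - 98\right)} = \sqrt{-4 - 94} = \sqrt{-98} = 7 i \sqrt{2}$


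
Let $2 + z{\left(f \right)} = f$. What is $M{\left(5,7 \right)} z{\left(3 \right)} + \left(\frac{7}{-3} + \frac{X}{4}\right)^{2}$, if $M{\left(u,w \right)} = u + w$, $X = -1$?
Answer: $\frac{2689}{144} \approx 18.674$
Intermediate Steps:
$z{\left(f \right)} = -2 + f$
$M{\left(5,7 \right)} z{\left(3 \right)} + \left(\frac{7}{-3} + \frac{X}{4}\right)^{2} = \left(5 + 7\right) \left(-2 + 3\right) + \left(\frac{7}{-3} - \frac{1}{4}\right)^{2} = 12 \cdot 1 + \left(7 \left(- \frac{1}{3}\right) - \frac{1}{4}\right)^{2} = 12 + \left(- \frac{7}{3} - \frac{1}{4}\right)^{2} = 12 + \left(- \frac{31}{12}\right)^{2} = 12 + \frac{961}{144} = \frac{2689}{144}$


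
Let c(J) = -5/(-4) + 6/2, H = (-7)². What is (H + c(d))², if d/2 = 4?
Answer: 45369/16 ≈ 2835.6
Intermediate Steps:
d = 8 (d = 2*4 = 8)
H = 49
c(J) = 17/4 (c(J) = -5*(-¼) + 6*(½) = 5/4 + 3 = 17/4)
(H + c(d))² = (49 + 17/4)² = (213/4)² = 45369/16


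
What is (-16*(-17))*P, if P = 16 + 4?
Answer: 5440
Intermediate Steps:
P = 20
(-16*(-17))*P = -16*(-17)*20 = 272*20 = 5440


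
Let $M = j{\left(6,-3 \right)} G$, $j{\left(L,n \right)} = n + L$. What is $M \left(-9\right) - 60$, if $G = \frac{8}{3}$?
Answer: $-132$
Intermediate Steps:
$G = \frac{8}{3}$ ($G = 8 \cdot \frac{1}{3} = \frac{8}{3} \approx 2.6667$)
$j{\left(L,n \right)} = L + n$
$M = 8$ ($M = \left(6 - 3\right) \frac{8}{3} = 3 \cdot \frac{8}{3} = 8$)
$M \left(-9\right) - 60 = 8 \left(-9\right) - 60 = -72 - 60 = -132$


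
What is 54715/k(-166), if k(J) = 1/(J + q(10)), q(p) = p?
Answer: -8535540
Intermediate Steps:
k(J) = 1/(10 + J) (k(J) = 1/(J + 10) = 1/(10 + J))
54715/k(-166) = 54715/(1/(10 - 166)) = 54715/(1/(-156)) = 54715/(-1/156) = 54715*(-156) = -8535540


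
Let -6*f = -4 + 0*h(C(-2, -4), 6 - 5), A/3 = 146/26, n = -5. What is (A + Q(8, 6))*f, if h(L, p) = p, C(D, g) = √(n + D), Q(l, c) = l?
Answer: 646/39 ≈ 16.564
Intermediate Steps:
C(D, g) = √(-5 + D)
A = 219/13 (A = 3*(146/26) = 3*(146*(1/26)) = 3*(73/13) = 219/13 ≈ 16.846)
f = ⅔ (f = -(-4 + 0*(6 - 5))/6 = -(-4 + 0*1)/6 = -(-4 + 0)/6 = -⅙*(-4) = ⅔ ≈ 0.66667)
(A + Q(8, 6))*f = (219/13 + 8)*(⅔) = (323/13)*(⅔) = 646/39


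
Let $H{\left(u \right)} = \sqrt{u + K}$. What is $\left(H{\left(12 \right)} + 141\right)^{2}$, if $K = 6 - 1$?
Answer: $\left(141 + \sqrt{17}\right)^{2} \approx 21061.0$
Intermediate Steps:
$K = 5$ ($K = 6 - 1 = 5$)
$H{\left(u \right)} = \sqrt{5 + u}$ ($H{\left(u \right)} = \sqrt{u + 5} = \sqrt{5 + u}$)
$\left(H{\left(12 \right)} + 141\right)^{2} = \left(\sqrt{5 + 12} + 141\right)^{2} = \left(\sqrt{17} + 141\right)^{2} = \left(141 + \sqrt{17}\right)^{2}$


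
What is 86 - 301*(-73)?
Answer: 22059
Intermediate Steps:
86 - 301*(-73) = 86 + 21973 = 22059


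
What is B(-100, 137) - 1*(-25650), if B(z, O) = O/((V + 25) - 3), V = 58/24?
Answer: 7517094/293 ≈ 25656.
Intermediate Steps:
V = 29/12 (V = 58*(1/24) = 29/12 ≈ 2.4167)
B(z, O) = 12*O/293 (B(z, O) = O/((29/12 + 25) - 3) = O/(329/12 - 3) = O/(293/12) = O*(12/293) = 12*O/293)
B(-100, 137) - 1*(-25650) = (12/293)*137 - 1*(-25650) = 1644/293 + 25650 = 7517094/293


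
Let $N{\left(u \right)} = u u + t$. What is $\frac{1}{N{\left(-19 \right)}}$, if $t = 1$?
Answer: $\frac{1}{362} \approx 0.0027624$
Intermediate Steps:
$N{\left(u \right)} = 1 + u^{2}$ ($N{\left(u \right)} = u u + 1 = u^{2} + 1 = 1 + u^{2}$)
$\frac{1}{N{\left(-19 \right)}} = \frac{1}{1 + \left(-19\right)^{2}} = \frac{1}{1 + 361} = \frac{1}{362}$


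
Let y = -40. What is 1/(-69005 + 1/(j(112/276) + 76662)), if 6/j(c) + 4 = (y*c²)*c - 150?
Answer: -1972836784719/136135602303800362 ≈ -1.4492e-5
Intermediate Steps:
j(c) = 6/(-154 - 40*c³) (j(c) = 6/(-4 + ((-40*c²)*c - 150)) = 6/(-4 + (-40*c³ - 150)) = 6/(-4 + (-150 - 40*c³)) = 6/(-154 - 40*c³))
1/(-69005 + 1/(j(112/276) + 76662)) = 1/(-69005 + 1/(-3/(77 + 20*(112/276)³) + 76662)) = 1/(-69005 + 1/(-3/(77 + 20*(112*(1/276))³) + 76662)) = 1/(-69005 + 1/(-3/(77 + 20*(28/69)³) + 76662)) = 1/(-69005 + 1/(-3/(77 + 20*(21952/328509)) + 76662)) = 1/(-69005 + 1/(-3/(77 + 439040/328509) + 76662)) = 1/(-69005 + 1/(-3/25734233/328509 + 76662)) = 1/(-69005 + 1/(-3*328509/25734233 + 76662)) = 1/(-69005 + 1/(-985527/25734233 + 76662)) = 1/(-69005 + 1/(1972836784719/25734233)) = 1/(-69005 + 25734233/1972836784719) = 1/(-136135602303800362/1972836784719) = -1972836784719/136135602303800362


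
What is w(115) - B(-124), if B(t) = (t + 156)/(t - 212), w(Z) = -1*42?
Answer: -880/21 ≈ -41.905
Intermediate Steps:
w(Z) = -42
B(t) = (156 + t)/(-212 + t)
w(115) - B(-124) = -42 - (156 - 124)/(-212 - 124) = -42 - 32/(-336) = -42 - (-1)*32/336 = -42 - 1*(-2/21) = -42 + 2/21 = -880/21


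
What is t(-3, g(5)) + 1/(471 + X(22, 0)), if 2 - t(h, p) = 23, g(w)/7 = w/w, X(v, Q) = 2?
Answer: -9932/473 ≈ -20.998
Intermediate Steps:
g(w) = 7 (g(w) = 7*(w/w) = 7*1 = 7)
t(h, p) = -21 (t(h, p) = 2 - 1*23 = 2 - 23 = -21)
t(-3, g(5)) + 1/(471 + X(22, 0)) = -21 + 1/(471 + 2) = -21 + 1/473 = -9932/473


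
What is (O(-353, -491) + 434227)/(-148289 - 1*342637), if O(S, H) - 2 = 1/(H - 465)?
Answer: -415122923/469325256 ≈ -0.88451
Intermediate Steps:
O(S, H) = 2 + 1/(-465 + H) (O(S, H) = 2 + 1/(H - 465) = 2 + 1/(-465 + H))
(O(-353, -491) + 434227)/(-148289 - 1*342637) = ((-929 + 2*(-491))/(-465 - 491) + 434227)/(-148289 - 1*342637) = ((-929 - 982)/(-956) + 434227)/(-148289 - 342637) = (-1/956*(-1911) + 434227)/(-490926) = (1911/956 + 434227)*(-1/490926) = (415122923/956)*(-1/490926) = -415122923/469325256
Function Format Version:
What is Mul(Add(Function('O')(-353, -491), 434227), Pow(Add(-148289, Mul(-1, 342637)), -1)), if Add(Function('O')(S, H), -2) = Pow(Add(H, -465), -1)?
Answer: Rational(-415122923, 469325256) ≈ -0.88451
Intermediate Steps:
Function('O')(S, H) = Add(2, Pow(Add(-465, H), -1)) (Function('O')(S, H) = Add(2, Pow(Add(H, -465), -1)) = Add(2, Pow(Add(-465, H), -1)))
Mul(Add(Function('O')(-353, -491), 434227), Pow(Add(-148289, Mul(-1, 342637)), -1)) = Mul(Add(Mul(Pow(Add(-465, -491), -1), Add(-929, Mul(2, -491))), 434227), Pow(Add(-148289, Mul(-1, 342637)), -1)) = Mul(Add(Mul(Pow(-956, -1), Add(-929, -982)), 434227), Pow(Add(-148289, -342637), -1)) = Mul(Add(Mul(Rational(-1, 956), -1911), 434227), Pow(-490926, -1)) = Mul(Add(Rational(1911, 956), 434227), Rational(-1, 490926)) = Mul(Rational(415122923, 956), Rational(-1, 490926)) = Rational(-415122923, 469325256)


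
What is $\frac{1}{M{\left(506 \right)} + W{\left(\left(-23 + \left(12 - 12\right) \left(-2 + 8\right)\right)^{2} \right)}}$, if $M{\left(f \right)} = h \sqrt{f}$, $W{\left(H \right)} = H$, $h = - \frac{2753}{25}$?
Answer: $- \frac{14375}{159133823} - \frac{68825 \sqrt{506}}{3660077929} \approx -0.00051332$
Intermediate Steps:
$h = - \frac{2753}{25}$ ($h = \left(-2753\right) \frac{1}{25} = - \frac{2753}{25} \approx -110.12$)
$M{\left(f \right)} = - \frac{2753 \sqrt{f}}{25}$
$\frac{1}{M{\left(506 \right)} + W{\left(\left(-23 + \left(12 - 12\right) \left(-2 + 8\right)\right)^{2} \right)}} = \frac{1}{- \frac{2753 \sqrt{506}}{25} + \left(-23 + \left(12 - 12\right) \left(-2 + 8\right)\right)^{2}} = \frac{1}{- \frac{2753 \sqrt{506}}{25} + \left(-23 + 0 \cdot 6\right)^{2}} = \frac{1}{- \frac{2753 \sqrt{506}}{25} + \left(-23 + 0\right)^{2}} = \frac{1}{- \frac{2753 \sqrt{506}}{25} + \left(-23\right)^{2}} = \frac{1}{- \frac{2753 \sqrt{506}}{25} + 529} = \frac{1}{529 - \frac{2753 \sqrt{506}}{25}}$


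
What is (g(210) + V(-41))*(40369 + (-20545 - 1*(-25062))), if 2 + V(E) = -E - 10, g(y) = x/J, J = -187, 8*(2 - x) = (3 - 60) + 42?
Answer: 972971379/748 ≈ 1.3008e+6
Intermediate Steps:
x = 31/8 (x = 2 - ((3 - 60) + 42)/8 = 2 - (-57 + 42)/8 = 2 - 1/8*(-15) = 2 + 15/8 = 31/8 ≈ 3.8750)
g(y) = -31/1496 (g(y) = (31/8)/(-187) = (31/8)*(-1/187) = -31/1496)
V(E) = -12 - E (V(E) = -2 + (-E - 10) = -2 + (-10 - E) = -12 - E)
(g(210) + V(-41))*(40369 + (-20545 - 1*(-25062))) = (-31/1496 + (-12 - 1*(-41)))*(40369 + (-20545 - 1*(-25062))) = (-31/1496 + (-12 + 41))*(40369 + (-20545 + 25062)) = (-31/1496 + 29)*(40369 + 4517) = (43353/1496)*44886 = 972971379/748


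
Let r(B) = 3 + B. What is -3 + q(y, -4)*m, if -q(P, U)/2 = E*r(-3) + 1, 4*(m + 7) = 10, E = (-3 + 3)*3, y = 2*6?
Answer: 6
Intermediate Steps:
y = 12
E = 0 (E = 0*3 = 0)
m = -9/2 (m = -7 + (¼)*10 = -7 + 5/2 = -9/2 ≈ -4.5000)
q(P, U) = -2 (q(P, U) = -2*(0*(3 - 3) + 1) = -2*(0*0 + 1) = -2*(0 + 1) = -2*1 = -2)
-3 + q(y, -4)*m = -3 - 2*(-9/2) = -3 + 9 = 6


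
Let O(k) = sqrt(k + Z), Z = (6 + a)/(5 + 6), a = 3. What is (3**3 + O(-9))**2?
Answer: 7929/11 + 162*I*sqrt(110)/11 ≈ 720.82 + 154.46*I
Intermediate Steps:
Z = 9/11 (Z = (6 + 3)/(5 + 6) = 9/11 ≈ 0.81818)
O(k) = sqrt(9/11 + k) (O(k) = sqrt(k + 9/11) = sqrt(9/11 + k))
(3**3 + O(-9))**2 = (3**3 + sqrt(99 + 121*(-9))/11)**2 = (27 + sqrt(99 - 1089)/11)**2 = (27 + sqrt(-990)/11)**2 = (27 + (3*I*sqrt(110))/11)**2 = (27 + 3*I*sqrt(110)/11)**2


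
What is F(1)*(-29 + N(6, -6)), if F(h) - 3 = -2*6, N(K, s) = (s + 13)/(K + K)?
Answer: 1023/4 ≈ 255.75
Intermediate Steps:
N(K, s) = (13 + s)/(2*K) (N(K, s) = (13 + s)/((2*K)) = (13 + s)*(1/(2*K)) = (13 + s)/(2*K))
F(h) = -9 (F(h) = 3 - 2*6 = 3 - 12 = -9)
F(1)*(-29 + N(6, -6)) = -9*(-29 + (½)*(13 - 6)/6) = -9*(-29 + (½)*(⅙)*7) = -9*(-29 + 7/12) = -9*(-341/12) = 1023/4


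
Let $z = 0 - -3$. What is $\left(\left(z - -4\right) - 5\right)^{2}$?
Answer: $4$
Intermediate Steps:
$z = 3$ ($z = 0 + 3 = 3$)
$\left(\left(z - -4\right) - 5\right)^{2} = \left(\left(3 - -4\right) - 5\right)^{2} = \left(\left(3 + 4\right) - 5\right)^{2} = \left(7 - 5\right)^{2} = 2^{2} = 4$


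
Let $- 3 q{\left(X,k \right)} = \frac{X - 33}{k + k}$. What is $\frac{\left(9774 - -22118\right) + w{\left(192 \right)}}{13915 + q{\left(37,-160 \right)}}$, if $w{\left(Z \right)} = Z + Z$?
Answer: $\frac{7746240}{3339601} \approx 2.3195$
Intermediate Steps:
$q{\left(X,k \right)} = - \frac{-33 + X}{6 k}$ ($q{\left(X,k \right)} = - \frac{\left(X - 33\right) \frac{1}{k + k}}{3} = - \frac{\left(-33 + X\right) \frac{1}{2 k}}{3} = - \frac{\frac{1}{2} \frac{1}{k} \left(-33 + X\right)}{3} = - \frac{-33 + X}{6 k}$)
$w{\left(Z \right)} = 2 Z$
$\frac{\left(9774 - -22118\right) + w{\left(192 \right)}}{13915 + q{\left(37,-160 \right)}} = \frac{\left(9774 - -22118\right) + 2 \cdot 192}{13915 + \frac{33 - 37}{6 \left(-160\right)}} = \frac{\left(9774 + 22118\right) + 384}{13915 + \frac{1}{6} \left(- \frac{1}{160}\right) \left(33 - 37\right)} = \frac{31892 + 384}{13915 + \frac{1}{6} \left(- \frac{1}{160}\right) \left(-4\right)} = \frac{32276}{13915 + \frac{1}{240}} = \frac{32276}{\frac{3339601}{240}} = 32276 \cdot \frac{240}{3339601} = \frac{7746240}{3339601}$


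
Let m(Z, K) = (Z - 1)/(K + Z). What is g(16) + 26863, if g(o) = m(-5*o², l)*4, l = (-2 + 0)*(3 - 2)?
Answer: 17221745/641 ≈ 26867.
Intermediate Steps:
l = -2 (l = -2*1 = -2)
m(Z, K) = (-1 + Z)/(K + Z)
g(o) = 4*(-1 - 5*o²)/(-2 - 5*o²) (g(o) = ((-1 - 5*o²)/(-2 - 5*o²))*4 = 4*(-1 - 5*o²)/(-2 - 5*o²))
g(16) + 26863 = 4*(1 + 5*16²)/(2 + 5*16²) + 26863 = 4*(1 + 5*256)/(2 + 5*256) + 26863 = 4*(1 + 1280)/(2 + 1280) + 26863 = 4*1281/1282 + 26863 = 4*(1/1282)*1281 + 26863 = 2562/641 + 26863 = 17221745/641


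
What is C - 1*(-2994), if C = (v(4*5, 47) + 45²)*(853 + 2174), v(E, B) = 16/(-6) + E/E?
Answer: 6127624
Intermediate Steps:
v(E, B) = -5/3 (v(E, B) = 16*(-⅙) + 1 = -8/3 + 1 = -5/3)
C = 6124630 (C = (-5/3 + 45²)*(853 + 2174) = (-5/3 + 2025)*3027 = (6070/3)*3027 = 6124630)
C - 1*(-2994) = 6124630 - 1*(-2994) = 6124630 + 2994 = 6127624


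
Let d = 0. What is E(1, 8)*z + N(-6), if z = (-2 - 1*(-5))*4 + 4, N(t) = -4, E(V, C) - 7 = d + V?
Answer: 124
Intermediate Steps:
E(V, C) = 7 + V (E(V, C) = 7 + (0 + V) = 7 + V)
z = 16 (z = (-2 + 5)*4 + 4 = 3*4 + 4 = 12 + 4 = 16)
E(1, 8)*z + N(-6) = (7 + 1)*16 - 4 = 8*16 - 4 = 128 - 4 = 124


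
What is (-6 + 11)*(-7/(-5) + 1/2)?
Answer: 19/2 ≈ 9.5000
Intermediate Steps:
(-6 + 11)*(-7/(-5) + 1/2) = 5*(-7*(-⅕) + 1*(½)) = 5*(7/5 + ½) = 5*(19/10) = 19/2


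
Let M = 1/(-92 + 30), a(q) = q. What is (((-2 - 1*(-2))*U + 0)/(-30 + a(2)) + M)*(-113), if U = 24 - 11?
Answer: 113/62 ≈ 1.8226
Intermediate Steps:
U = 13
M = -1/62 (M = 1/(-62) = -1/62 ≈ -0.016129)
(((-2 - 1*(-2))*U + 0)/(-30 + a(2)) + M)*(-113) = (((-2 - 1*(-2))*13 + 0)/(-30 + 2) - 1/62)*(-113) = (((-2 + 2)*13 + 0)/(-28) - 1/62)*(-113) = ((0*13 + 0)*(-1/28) - 1/62)*(-113) = ((0 + 0)*(-1/28) - 1/62)*(-113) = (0*(-1/28) - 1/62)*(-113) = (0 - 1/62)*(-113) = -1/62*(-113) = 113/62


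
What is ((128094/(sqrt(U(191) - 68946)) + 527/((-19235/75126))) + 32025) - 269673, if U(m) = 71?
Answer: -4610750682/19235 - 128094*I*sqrt(2755)/13775 ≈ -2.3971e+5 - 488.09*I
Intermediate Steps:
((128094/(sqrt(U(191) - 68946)) + 527/((-19235/75126))) + 32025) - 269673 = ((128094/(sqrt(71 - 68946)) + 527/((-19235/75126))) + 32025) - 269673 = ((128094/(sqrt(-68875)) + 527/((-19235*1/75126))) + 32025) - 269673 = ((128094/((5*I*sqrt(2755))) + 527/(-19235/75126)) + 32025) - 269673 = ((128094*(-I*sqrt(2755)/13775) + 527*(-75126/19235)) + 32025) - 269673 = ((-128094*I*sqrt(2755)/13775 - 39591402/19235) + 32025) - 269673 = ((-39591402/19235 - 128094*I*sqrt(2755)/13775) + 32025) - 269673 = (576409473/19235 - 128094*I*sqrt(2755)/13775) - 269673 = -4610750682/19235 - 128094*I*sqrt(2755)/13775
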